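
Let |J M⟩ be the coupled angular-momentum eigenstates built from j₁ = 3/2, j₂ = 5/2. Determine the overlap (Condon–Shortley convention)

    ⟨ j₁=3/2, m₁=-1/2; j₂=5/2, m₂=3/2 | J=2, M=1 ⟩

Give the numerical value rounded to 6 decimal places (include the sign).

j₁+j₂−J=2  J+j₁−j₂=1  J−j₁+j₂=3  j₁+j₂+J+1=7
(j₁±m₁, j₂±m₂, J±M) = (1,2,4,1,3,1)
P² = 24/7
sum k=1..2:
  [1] −1/6 = -1/6
  [2] +1/4 = 1/4
S = 1/12
C² = P²·S² = 1/42 ; C = +0.154303

+√(1/42) ≈ +0.154303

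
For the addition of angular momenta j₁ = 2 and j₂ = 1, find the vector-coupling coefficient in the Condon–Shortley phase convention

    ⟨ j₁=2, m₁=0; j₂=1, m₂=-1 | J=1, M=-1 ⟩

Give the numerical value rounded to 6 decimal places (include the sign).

triangle: 2!*2!*0!/5! = 4/120
(j±m)!: 2!*2!*0!*2!*0!*2! = 16
prefactor² = (2J+1)*Δ*N² = 8/5
  k=0: +1/(0!*2!*2!*0!*0!*0!) = 1/4
Σ = 1/4  ⇒  CG² = 8/5*1/4² = 1/10
CG = +√(1/10) = +0.316228

+0.316228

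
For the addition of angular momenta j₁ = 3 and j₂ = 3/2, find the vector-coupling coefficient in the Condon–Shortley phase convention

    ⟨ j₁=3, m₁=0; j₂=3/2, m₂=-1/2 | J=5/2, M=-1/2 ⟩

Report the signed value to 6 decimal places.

-0.414039  (= −√(6/35))

triangle: 2!·4!·1!/8! = 48/40320
(j±m)!: 3!·3!·1!·2!·2!·3! = 864
prefactor² = (2J+1)·Δ·N² = 216/35
  k=0: +1/(0!·2!·3!·1!·1!·0!) = 1/12
  k=1: −1/(1!·1!·2!·0!·2!·1!) = -1/4
Σ = -1/6  ⇒  CG² = 216/35·(-1/6)² = 6/35
CG = −√(6/35) = -0.414039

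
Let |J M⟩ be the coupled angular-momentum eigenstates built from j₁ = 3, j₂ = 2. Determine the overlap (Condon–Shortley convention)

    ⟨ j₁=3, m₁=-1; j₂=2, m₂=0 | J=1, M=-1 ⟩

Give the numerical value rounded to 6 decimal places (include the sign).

+0.414039

triangle: 4!·2!·0!/7! = 48/5040
(j±m)!: 2!·4!·2!·2!·0!·2! = 384
prefactor² = (2J+1)·Δ·N² = 384/35
  k=2: +1/(2!·2!·2!·0!·0!·0!) = 1/8
Σ = 1/8  ⇒  CG² = 384/35·1/8² = 6/35
CG = +√(6/35) = +0.414039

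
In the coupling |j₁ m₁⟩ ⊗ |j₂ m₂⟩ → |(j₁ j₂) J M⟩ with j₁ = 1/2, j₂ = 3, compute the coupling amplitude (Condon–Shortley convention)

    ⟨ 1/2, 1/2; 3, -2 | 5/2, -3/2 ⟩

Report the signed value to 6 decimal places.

+0.845154  (= +√(5/7))

√[6·1!0!5!/7! · 1!0!1!5!1!4!] = √(2880/7)
  +(−1)^0/∏(0,1,0,1,0,4)! = 1/24  (running 1/24)
⟨..|..⟩ = √(2880/7)·(1/24) = +0.845154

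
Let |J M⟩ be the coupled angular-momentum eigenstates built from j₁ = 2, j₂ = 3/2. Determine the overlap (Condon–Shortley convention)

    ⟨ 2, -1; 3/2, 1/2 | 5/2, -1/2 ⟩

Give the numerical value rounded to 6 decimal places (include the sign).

triangle: 1!×3!×2!/7! = 12/5040
(j±m)!: 1!×3!×2!×1!×2!×3! = 144
prefactor² = (2J+1)×Δ×N² = 72/35
  k=0: +1/(0!×1!×3!×2!×0!×0!) = 1/12
  k=1: −1/(1!×0!×2!×1!×1!×1!) = -1/2
Σ = -5/12  ⇒  CG² = 72/35×(-5/12)² = 5/14
CG = −√(5/14) = -0.597614

-0.597614  (= −√(5/14))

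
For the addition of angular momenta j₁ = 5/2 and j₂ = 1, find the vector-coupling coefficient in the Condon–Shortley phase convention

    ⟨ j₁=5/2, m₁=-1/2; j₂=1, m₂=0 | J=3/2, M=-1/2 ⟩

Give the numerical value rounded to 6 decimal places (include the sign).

−√(2/5) = -0.632456

triangle: 2!·3!·0!/6! = 12/720
(j±m)!: 2!·3!·1!·1!·1!·2! = 24
prefactor² = (2J+1)·Δ·N² = 8/5
  k=1: −1/(1!·1!·2!·0!·1!·0!) = -1/2
Σ = -1/2  ⇒  CG² = 8/5·(-1/2)² = 2/5
CG = −√(2/5) = -0.632456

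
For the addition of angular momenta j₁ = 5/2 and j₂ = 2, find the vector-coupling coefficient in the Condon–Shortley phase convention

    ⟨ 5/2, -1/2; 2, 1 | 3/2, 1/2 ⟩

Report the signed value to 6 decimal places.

+√(5/21) = +0.487950

triangle: 3!·2!·1!/7! = 12/5040
(j±m)!: 2!·3!·3!·1!·2!·1! = 144
prefactor² = (2J+1)·Δ·N² = 48/35
  k=2: +1/(2!·1!·1!·1!·1!·0!) = 1/2
  k=3: −1/(3!·0!·0!·0!·2!·1!) = -1/12
Σ = 5/12  ⇒  CG² = 48/35·5/12² = 5/21
CG = +√(5/21) = +0.487950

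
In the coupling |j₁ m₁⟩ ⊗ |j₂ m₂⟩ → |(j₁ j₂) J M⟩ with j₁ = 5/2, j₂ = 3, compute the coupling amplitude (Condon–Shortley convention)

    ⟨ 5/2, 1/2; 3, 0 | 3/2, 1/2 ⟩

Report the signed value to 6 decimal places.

+√(4/35) ≈ +0.338062

√[4·4!1!2!/8! · 3!2!3!3!2!1!] = √(144/35)
  +(−1)^1/∏(1,3,1,2,0,0)! = -1/12  (running -1/12)
  +(−1)^2/∏(2,2,0,1,1,1)! = 1/4  (running 1/6)
⟨..|..⟩ = √(144/35)·(1/6) = +0.338062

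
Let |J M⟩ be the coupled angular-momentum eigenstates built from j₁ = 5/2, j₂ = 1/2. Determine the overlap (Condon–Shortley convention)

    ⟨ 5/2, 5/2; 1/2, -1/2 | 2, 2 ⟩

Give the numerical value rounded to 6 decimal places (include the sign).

j₁+j₂−J=1  J+j₁−j₂=4  J−j₁+j₂=0  j₁+j₂+J+1=6
(j₁±m₁, j₂±m₂, J±M) = (5,0,0,1,4,0)
P² = 480
sum k=0..0:
  [0] +1/24 = 1/24
S = 1/24
C² = P²·S² = 5/6 ; C = +0.912871

+√(5/6) ≈ +0.912871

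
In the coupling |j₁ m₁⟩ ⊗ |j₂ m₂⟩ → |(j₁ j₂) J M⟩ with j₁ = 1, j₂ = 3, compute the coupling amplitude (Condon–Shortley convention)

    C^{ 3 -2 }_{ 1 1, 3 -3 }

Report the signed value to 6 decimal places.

j₁+j₂−J=1  J+j₁−j₂=1  J−j₁+j₂=5  j₁+j₂+J+1=8
(j₁±m₁, j₂±m₂, J±M) = (2,0,0,6,1,5)
P² = 3600
sum k=0..0:
  [0] +1/120 = 1/120
S = 1/120
C² = P²·S² = 1/4 ; C = +0.500000

+0.500000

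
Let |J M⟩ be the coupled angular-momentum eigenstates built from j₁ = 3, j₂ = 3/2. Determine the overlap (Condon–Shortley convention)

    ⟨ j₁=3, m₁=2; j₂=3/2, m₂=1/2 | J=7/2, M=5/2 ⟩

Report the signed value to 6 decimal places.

+√(1/7) ≈ +0.377964

√[8·1!5!2!/9! · 5!1!2!1!6!1!] = √(6400/7)
  +(−1)^0/∏(0,1,1,2,4,0)! = 1/48  (running 1/48)
  +(−1)^1/∏(1,0,0,1,5,1)! = -1/120  (running 1/80)
⟨..|..⟩ = √(6400/7)·(1/80) = +0.377964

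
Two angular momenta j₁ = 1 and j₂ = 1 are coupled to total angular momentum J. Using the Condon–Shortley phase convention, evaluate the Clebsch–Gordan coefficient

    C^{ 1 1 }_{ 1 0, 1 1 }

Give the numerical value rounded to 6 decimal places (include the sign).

-0.707107  (= −√(1/2))

j₁+j₂−J=1  J+j₁−j₂=1  J−j₁+j₂=1  j₁+j₂+J+1=4
(j₁±m₁, j₂±m₂, J±M) = (1,1,2,0,2,0)
P² = 1/2
sum k=1..1:
  [1] −1/1 = -1
S = -1
C² = P²·S² = 1/2 ; C = -0.707107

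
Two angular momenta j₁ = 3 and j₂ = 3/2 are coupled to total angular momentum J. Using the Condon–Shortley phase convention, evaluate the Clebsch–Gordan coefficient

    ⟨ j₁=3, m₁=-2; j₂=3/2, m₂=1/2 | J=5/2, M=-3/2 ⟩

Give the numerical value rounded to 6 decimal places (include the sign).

j₁+j₂−J=2  J+j₁−j₂=4  J−j₁+j₂=1  j₁+j₂+J+1=8
(j₁±m₁, j₂±m₂, J±M) = (1,5,2,1,1,4)
P² = 288/7
sum k=1..2:
  [1] −1/24 = -1/24
  [2] +1/12 = 1/12
S = 1/24
C² = P²·S² = 1/14 ; C = +0.267261

+√(1/14) ≈ +0.267261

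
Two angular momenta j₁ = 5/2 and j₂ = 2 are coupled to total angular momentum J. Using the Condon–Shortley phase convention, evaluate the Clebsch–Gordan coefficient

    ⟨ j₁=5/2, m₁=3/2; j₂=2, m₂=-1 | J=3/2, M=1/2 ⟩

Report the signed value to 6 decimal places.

j₁+j₂−J=3  J+j₁−j₂=2  J−j₁+j₂=1  j₁+j₂+J+1=7
(j₁±m₁, j₂±m₂, J±M) = (4,1,1,3,2,1)
P² = 96/35
sum k=0..1:
  [0] +1/6 = 1/6
  [1] −1/4 = -1/4
S = -1/12
C² = P²·S² = 2/105 ; C = -0.138013

−√(2/105) ≈ -0.138013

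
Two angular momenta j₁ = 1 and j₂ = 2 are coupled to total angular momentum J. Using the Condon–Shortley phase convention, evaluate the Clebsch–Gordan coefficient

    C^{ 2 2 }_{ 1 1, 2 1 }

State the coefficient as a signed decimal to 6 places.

triangle: 1!×1!×3!/6! = 6/720
(j±m)!: 2!×0!×3!×1!×4!×0! = 288
prefactor² = (2J+1)×Δ×N² = 12
  k=0: +1/(0!×1!×0!×3!×1!×0!) = 1/6
Σ = 1/6  ⇒  CG² = 12×1/6² = 1/3
CG = +√(1/3) = +0.577350

+0.577350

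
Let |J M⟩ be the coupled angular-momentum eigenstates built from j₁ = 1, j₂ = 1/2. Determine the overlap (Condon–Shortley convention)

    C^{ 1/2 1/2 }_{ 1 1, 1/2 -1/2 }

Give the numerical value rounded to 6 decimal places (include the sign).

triangle: 1!*1!*0!/3! = 1/6
(j±m)!: 2!*0!*0!*1!*1!*0! = 2
prefactor² = (2J+1)*Δ*N² = 2/3
  k=0: +1/(0!*1!*0!*0!*1!*0!) = 1
Σ = 1  ⇒  CG² = 2/3*1² = 2/3
CG = +√(2/3) = +0.816497

+√(2/3) = +0.816497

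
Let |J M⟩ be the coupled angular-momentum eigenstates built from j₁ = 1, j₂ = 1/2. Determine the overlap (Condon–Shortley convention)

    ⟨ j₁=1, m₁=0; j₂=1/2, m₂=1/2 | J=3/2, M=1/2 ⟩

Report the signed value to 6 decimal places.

+0.816497  (= +√(2/3))

j₁+j₂−J=0  J+j₁−j₂=2  J−j₁+j₂=1  j₁+j₂+J+1=4
(j₁±m₁, j₂±m₂, J±M) = (1,1,1,0,2,1)
P² = 2/3
sum k=0..0:
  [0] +1/1 = 1
S = 1
C² = P²·S² = 2/3 ; C = +0.816497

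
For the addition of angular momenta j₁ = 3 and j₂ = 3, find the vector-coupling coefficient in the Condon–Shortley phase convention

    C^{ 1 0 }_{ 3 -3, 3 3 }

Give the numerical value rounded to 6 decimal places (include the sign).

-0.566947  (= −√(9/28))

j₁+j₂−J=5  J+j₁−j₂=1  J−j₁+j₂=1  j₁+j₂+J+1=8
(j₁±m₁, j₂±m₂, J±M) = (0,6,6,0,1,1)
P² = 32400/7
sum k=5..5:
  [5] −1/120 = -1/120
S = -1/120
C² = P²·S² = 9/28 ; C = -0.566947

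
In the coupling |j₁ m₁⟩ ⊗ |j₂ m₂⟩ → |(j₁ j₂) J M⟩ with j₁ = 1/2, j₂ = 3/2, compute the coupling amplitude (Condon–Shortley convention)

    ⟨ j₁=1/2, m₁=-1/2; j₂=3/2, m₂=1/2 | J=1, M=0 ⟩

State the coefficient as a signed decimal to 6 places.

−√(1/2) ≈ -0.707107

triangle: 1!*0!*2!/4! = 2/24
(j±m)!: 0!*1!*2!*1!*1!*1! = 2
prefactor² = (2J+1)*Δ*N² = 1/2
  k=1: −1/(1!*0!*0!*1!*0!*1!) = -1
Σ = -1  ⇒  CG² = 1/2*(-1)² = 1/2
CG = −√(1/2) = -0.707107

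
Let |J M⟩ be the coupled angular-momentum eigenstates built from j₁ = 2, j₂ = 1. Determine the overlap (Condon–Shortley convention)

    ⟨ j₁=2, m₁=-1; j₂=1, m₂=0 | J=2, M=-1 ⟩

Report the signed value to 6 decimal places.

−√(1/6) = -0.408248

j₁+j₂−J=1  J+j₁−j₂=3  J−j₁+j₂=1  j₁+j₂+J+1=6
(j₁±m₁, j₂±m₂, J±M) = (1,3,1,1,1,3)
P² = 3/2
sum k=0..1:
  [0] +1/6 = 1/6
  [1] −1/2 = -1/2
S = -1/3
C² = P²·S² = 1/6 ; C = -0.408248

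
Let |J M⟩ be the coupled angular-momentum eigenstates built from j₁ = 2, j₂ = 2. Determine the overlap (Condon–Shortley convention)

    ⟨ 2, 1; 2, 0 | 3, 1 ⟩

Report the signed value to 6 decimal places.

+0.447214  (= +√(1/5))

triangle: 1!*3!*3!/8! = 36/40320
(j±m)!: 3!*1!*2!*2!*4!*2! = 1152
prefactor² = (2J+1)*Δ*N² = 36/5
  k=0: +1/(0!*1!*1!*2!*2!*1!) = 1/4
  k=1: −1/(1!*0!*0!*1!*3!*2!) = -1/12
Σ = 1/6  ⇒  CG² = 36/5*1/6² = 1/5
CG = +√(1/5) = +0.447214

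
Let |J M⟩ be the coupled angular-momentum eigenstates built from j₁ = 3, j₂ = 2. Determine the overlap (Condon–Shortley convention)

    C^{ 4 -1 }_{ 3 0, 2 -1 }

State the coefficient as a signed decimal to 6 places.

+√(3/14) ≈ +0.462910

j₁+j₂−J=1  J+j₁−j₂=5  J−j₁+j₂=3  j₁+j₂+J+1=10
(j₁±m₁, j₂±m₂, J±M) = (3,3,1,3,3,5)
P² = 1944/7
sum k=0..1:
  [0] +1/24 = 1/24
  [1] −1/72 = -1/72
S = 1/36
C² = P²·S² = 3/14 ; C = +0.462910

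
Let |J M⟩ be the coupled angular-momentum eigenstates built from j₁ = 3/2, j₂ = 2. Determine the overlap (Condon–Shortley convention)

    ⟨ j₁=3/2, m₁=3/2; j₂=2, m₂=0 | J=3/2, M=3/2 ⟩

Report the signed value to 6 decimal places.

√[4·2!1!2!/6! · 3!0!2!2!3!0!] = √(16/5)
  +(−1)^0/∏(0,2,0,2,1,0)! = 1/4  (running 1/4)
⟨..|..⟩ = √(16/5)·(1/4) = +0.447214

+√(1/5) = +0.447214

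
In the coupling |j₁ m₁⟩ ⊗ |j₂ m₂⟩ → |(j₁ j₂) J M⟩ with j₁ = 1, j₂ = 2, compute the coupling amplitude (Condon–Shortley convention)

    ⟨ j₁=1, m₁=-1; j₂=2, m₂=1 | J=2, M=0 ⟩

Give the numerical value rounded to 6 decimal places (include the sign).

√[5·1!1!3!/6! · 0!2!3!1!2!2!] = √(2)
  +(−1)^1/∏(1,0,1,2,0,1)! = -1/2  (running -1/2)
⟨..|..⟩ = √(2)·(-1/2) = -0.707107

-0.707107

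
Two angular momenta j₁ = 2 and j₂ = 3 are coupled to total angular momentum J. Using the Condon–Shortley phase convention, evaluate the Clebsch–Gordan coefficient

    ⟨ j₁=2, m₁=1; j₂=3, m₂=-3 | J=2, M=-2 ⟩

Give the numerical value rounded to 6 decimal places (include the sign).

+0.597614  (= +√(5/14))

triangle: 3!·1!·3!/8! = 36/40320
(j±m)!: 3!·1!·0!·6!·0!·4! = 103680
prefactor² = (2J+1)·Δ·N² = 3240/7
  k=0: +1/(0!·3!·1!·0!·0!·3!) = 1/36
Σ = 1/36  ⇒  CG² = 3240/7·1/36² = 5/14
CG = +√(5/14) = +0.597614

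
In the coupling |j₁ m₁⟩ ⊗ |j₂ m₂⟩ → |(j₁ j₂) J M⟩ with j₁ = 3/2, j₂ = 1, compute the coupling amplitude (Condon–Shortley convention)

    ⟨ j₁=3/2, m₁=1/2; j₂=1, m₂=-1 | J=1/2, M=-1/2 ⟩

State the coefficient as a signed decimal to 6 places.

+√(1/6) ≈ +0.408248

√[2·2!1!0!/4! · 2!1!0!2!0!1!] = √(2/3)
  +(−1)^0/∏(0,2,1,0,0,0)! = 1/2  (running 1/2)
⟨..|..⟩ = √(2/3)·(1/2) = +0.408248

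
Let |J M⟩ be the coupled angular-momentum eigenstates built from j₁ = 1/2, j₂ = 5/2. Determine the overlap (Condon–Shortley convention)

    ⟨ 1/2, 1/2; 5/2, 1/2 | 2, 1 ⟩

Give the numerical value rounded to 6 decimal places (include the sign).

+0.577350

j₁+j₂−J=1  J+j₁−j₂=0  J−j₁+j₂=4  j₁+j₂+J+1=6
(j₁±m₁, j₂±m₂, J±M) = (1,0,3,2,3,1)
P² = 12
sum k=0..0:
  [0] +1/6 = 1/6
S = 1/6
C² = P²·S² = 1/3 ; C = +0.577350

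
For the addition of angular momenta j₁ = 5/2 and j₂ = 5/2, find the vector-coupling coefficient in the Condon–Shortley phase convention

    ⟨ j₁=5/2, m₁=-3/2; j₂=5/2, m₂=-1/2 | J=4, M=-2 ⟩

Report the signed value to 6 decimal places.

triangle: 1!*4!*4!/10! = 576/3628800
(j±m)!: 1!*4!*2!*3!*2!*6! = 414720
prefactor² = (2J+1)*Δ*N² = 20736/35
  k=0: +1/(0!*1!*4!*2!*0!*2!) = 1/96
  k=1: −1/(1!*0!*3!*1!*1!*3!) = -1/36
Σ = -5/288  ⇒  CG² = 20736/35*(-5/288)² = 5/28
CG = −√(5/28) = -0.422577

-0.422577  (= −√(5/28))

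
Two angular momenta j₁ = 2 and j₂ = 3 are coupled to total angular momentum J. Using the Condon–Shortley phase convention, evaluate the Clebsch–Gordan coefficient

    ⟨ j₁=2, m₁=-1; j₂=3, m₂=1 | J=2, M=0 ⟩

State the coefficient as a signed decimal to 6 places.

triangle: 3!*1!*3!/8! = 36/40320
(j±m)!: 1!*3!*4!*2!*2!*2! = 1152
prefactor² = (2J+1)*Δ*N² = 36/7
  k=2: +1/(2!*1!*1!*2!*0!*1!) = 1/4
  k=3: −1/(3!*0!*0!*1!*1!*2!) = -1/12
Σ = 1/6  ⇒  CG² = 36/7*1/6² = 1/7
CG = +√(1/7) = +0.377964

+0.377964  (= +√(1/7))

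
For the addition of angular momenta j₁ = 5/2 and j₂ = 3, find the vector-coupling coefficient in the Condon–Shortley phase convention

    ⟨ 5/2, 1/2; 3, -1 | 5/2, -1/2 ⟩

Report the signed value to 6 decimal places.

√[6·3!2!3!/9! · 3!2!2!4!2!3!] = √(288/35)
  +(−1)^0/∏(0,3,2,2,0,1)! = 1/24  (running 1/24)
  +(−1)^1/∏(1,2,1,1,1,2)! = -1/4  (running -5/24)
  +(−1)^2/∏(2,1,0,0,2,3)! = 1/24  (running -1/6)
⟨..|..⟩ = √(288/35)·(-1/6) = -0.478091

-0.478091  (= −√(8/35))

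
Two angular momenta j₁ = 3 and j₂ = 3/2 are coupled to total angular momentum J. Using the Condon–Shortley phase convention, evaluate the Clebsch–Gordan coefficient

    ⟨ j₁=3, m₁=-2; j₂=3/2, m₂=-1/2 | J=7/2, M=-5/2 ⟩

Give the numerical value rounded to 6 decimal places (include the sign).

√[8·1!5!2!/9! · 1!5!1!2!1!6!] = √(6400/7)
  +(−1)^0/∏(0,1,5,1,0,1)! = 1/120  (running 1/120)
  +(−1)^1/∏(1,0,4,0,1,2)! = -1/48  (running -1/80)
⟨..|..⟩ = √(6400/7)·(-1/80) = -0.377964

-0.377964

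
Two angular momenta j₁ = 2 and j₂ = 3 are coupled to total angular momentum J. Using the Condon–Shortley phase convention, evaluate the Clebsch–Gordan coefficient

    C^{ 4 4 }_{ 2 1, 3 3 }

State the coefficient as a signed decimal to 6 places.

-0.774597

triangle: 1!×3!×5!/10! = 720/3628800
(j±m)!: 3!×1!×6!×0!×8!×0! = 174182400
prefactor² = (2J+1)×Δ×N² = 311040
  k=1: −1/(1!×0!×0!×5!×3!×0!) = -1/720
Σ = -1/720  ⇒  CG² = 311040×(-1/720)² = 3/5
CG = −√(3/5) = -0.774597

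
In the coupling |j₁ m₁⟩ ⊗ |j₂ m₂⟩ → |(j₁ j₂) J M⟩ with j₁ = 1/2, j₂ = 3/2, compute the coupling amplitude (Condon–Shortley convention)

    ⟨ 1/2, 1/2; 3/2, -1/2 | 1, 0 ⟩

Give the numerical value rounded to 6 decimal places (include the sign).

√[3·1!0!2!/4! · 1!0!1!2!1!1!] = √(1/2)
  +(−1)^0/∏(0,1,0,1,0,1)! = 1  (running 1)
⟨..|..⟩ = √(1/2)·(1) = +0.707107

+√(1/2) = +0.707107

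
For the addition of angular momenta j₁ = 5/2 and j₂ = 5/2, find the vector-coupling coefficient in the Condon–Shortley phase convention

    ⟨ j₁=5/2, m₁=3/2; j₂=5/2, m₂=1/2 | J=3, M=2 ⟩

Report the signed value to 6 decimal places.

j₁+j₂−J=2  J+j₁−j₂=3  J−j₁+j₂=3  j₁+j₂+J+1=9
(j₁±m₁, j₂±m₂, J±M) = (4,1,3,2,5,1)
P² = 48
sum k=0..1:
  [0] +1/24 = 1/24
  [1] −1/12 = -1/12
S = -1/24
C² = P²·S² = 1/12 ; C = -0.288675

-0.288675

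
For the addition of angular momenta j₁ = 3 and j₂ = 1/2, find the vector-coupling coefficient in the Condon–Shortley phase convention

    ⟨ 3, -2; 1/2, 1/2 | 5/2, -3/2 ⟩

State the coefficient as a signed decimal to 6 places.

-0.845154

j₁+j₂−J=1  J+j₁−j₂=5  J−j₁+j₂=0  j₁+j₂+J+1=7
(j₁±m₁, j₂±m₂, J±M) = (1,5,1,0,1,4)
P² = 2880/7
sum k=1..1:
  [1] −1/24 = -1/24
S = -1/24
C² = P²·S² = 5/7 ; C = -0.845154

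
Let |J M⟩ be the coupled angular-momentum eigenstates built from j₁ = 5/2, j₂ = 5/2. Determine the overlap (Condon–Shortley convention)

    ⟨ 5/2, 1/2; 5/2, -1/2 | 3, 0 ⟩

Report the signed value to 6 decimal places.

-0.298142

j₁+j₂−J=2  J+j₁−j₂=3  J−j₁+j₂=3  j₁+j₂+J+1=9
(j₁±m₁, j₂±m₂, J±M) = (3,2,2,3,3,3)
P² = 36/5
sum k=0..2:
  [0] +1/8 = 1/8
  [1] −1/4 = -1/4
  [2] +1/72 = 1/72
S = -1/9
C² = P²·S² = 4/45 ; C = -0.298142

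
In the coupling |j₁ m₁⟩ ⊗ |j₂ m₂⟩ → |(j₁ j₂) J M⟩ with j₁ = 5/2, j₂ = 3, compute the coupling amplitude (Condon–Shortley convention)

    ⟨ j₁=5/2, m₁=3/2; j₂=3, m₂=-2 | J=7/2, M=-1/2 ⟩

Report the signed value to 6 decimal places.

+√(20/63) = +0.563436

j₁+j₂−J=2  J+j₁−j₂=3  J−j₁+j₂=4  j₁+j₂+J+1=10
(j₁±m₁, j₂±m₂, J±M) = (4,1,1,5,3,4)
P² = 9216/35
sum k=0..1:
  [0] +1/24 = 1/24
  [1] −1/144 = -1/144
S = 5/144
C² = P²·S² = 20/63 ; C = +0.563436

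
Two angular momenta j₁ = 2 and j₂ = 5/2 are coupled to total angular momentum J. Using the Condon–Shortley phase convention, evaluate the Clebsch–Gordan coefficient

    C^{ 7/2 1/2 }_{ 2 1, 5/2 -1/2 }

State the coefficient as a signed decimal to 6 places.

+√(14/45) = +0.557773

triangle: 1!×3!×4!/9! = 144/362880
(j±m)!: 3!×1!×2!×3!×4!×3! = 10368
prefactor² = (2J+1)×Δ×N² = 1152/35
  k=0: +1/(0!×1!×1!×2!×2!×2!) = 1/8
  k=1: −1/(1!×0!×0!×1!×3!×3!) = -1/36
Σ = 7/72  ⇒  CG² = 1152/35×7/72² = 14/45
CG = +√(14/45) = +0.557773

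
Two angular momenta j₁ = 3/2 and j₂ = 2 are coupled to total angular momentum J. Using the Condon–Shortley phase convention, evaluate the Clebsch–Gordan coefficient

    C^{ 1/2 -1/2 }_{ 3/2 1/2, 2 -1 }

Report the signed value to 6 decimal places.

j₁+j₂−J=3  J+j₁−j₂=0  J−j₁+j₂=1  j₁+j₂+J+1=5
(j₁±m₁, j₂±m₂, J±M) = (2,1,1,3,0,1)
P² = 6/5
sum k=1..1:
  [1] −1/2 = -1/2
S = -1/2
C² = P²·S² = 3/10 ; C = -0.547723

−√(3/10) = -0.547723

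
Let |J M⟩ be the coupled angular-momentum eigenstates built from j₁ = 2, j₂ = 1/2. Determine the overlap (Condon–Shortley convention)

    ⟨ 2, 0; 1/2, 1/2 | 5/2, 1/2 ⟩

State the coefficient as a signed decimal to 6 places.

+0.774597  (= +√(3/5))

√[6·0!4!1!/6! · 2!2!1!0!3!2!] = √(48/5)
  +(−1)^0/∏(0,0,2,1,2,0)! = 1/4  (running 1/4)
⟨..|..⟩ = √(48/5)·(1/4) = +0.774597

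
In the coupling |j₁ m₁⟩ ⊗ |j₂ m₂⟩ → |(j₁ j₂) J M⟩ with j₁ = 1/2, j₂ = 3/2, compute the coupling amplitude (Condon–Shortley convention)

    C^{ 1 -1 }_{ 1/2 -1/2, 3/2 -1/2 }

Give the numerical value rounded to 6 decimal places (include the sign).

-0.500000  (= −√(1/4))

√[3·1!0!2!/4! · 0!1!1!2!0!2!] = √(1)
  +(−1)^1/∏(1,0,0,0,0,2)! = -1/2  (running -1/2)
⟨..|..⟩ = √(1)·(-1/2) = -0.500000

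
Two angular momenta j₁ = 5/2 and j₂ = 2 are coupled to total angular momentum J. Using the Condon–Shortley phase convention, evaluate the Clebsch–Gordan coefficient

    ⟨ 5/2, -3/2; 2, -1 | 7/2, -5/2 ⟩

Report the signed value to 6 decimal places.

j₁+j₂−J=1  J+j₁−j₂=4  J−j₁+j₂=3  j₁+j₂+J+1=9
(j₁±m₁, j₂±m₂, J±M) = (1,4,1,3,1,6)
P² = 2304/7
sum k=0..1:
  [0] +1/48 = 1/48
  [1] −1/36 = -1/36
S = -1/144
C² = P²·S² = 1/63 ; C = -0.125988

−√(1/63) = -0.125988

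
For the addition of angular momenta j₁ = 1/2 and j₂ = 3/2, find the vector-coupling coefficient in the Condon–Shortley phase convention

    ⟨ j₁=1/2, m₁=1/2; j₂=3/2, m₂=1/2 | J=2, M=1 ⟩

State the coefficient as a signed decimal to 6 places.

j₁+j₂−J=0  J+j₁−j₂=1  J−j₁+j₂=3  j₁+j₂+J+1=5
(j₁±m₁, j₂±m₂, J±M) = (1,0,2,1,3,1)
P² = 3
sum k=0..0:
  [0] +1/2 = 1/2
S = 1/2
C² = P²·S² = 3/4 ; C = +0.866025

+0.866025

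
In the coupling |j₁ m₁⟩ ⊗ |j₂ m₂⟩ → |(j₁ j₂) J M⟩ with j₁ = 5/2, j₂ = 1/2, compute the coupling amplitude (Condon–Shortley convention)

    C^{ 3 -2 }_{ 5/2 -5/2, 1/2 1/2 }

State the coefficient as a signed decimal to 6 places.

j₁+j₂−J=0  J+j₁−j₂=5  J−j₁+j₂=1  j₁+j₂+J+1=7
(j₁±m₁, j₂±m₂, J±M) = (0,5,1,0,1,5)
P² = 2400
sum k=0..0:
  [0] +1/120 = 1/120
S = 1/120
C² = P²·S² = 1/6 ; C = +0.408248

+√(1/6) = +0.408248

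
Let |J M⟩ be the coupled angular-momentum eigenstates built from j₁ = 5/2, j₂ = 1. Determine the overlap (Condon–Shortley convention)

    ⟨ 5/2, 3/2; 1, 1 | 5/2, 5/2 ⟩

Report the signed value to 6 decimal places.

j₁+j₂−J=1  J+j₁−j₂=4  J−j₁+j₂=1  j₁+j₂+J+1=7
(j₁±m₁, j₂±m₂, J±M) = (4,1,2,0,5,0)
P² = 1152/7
sum k=1..1:
  [1] −1/24 = -1/24
S = -1/24
C² = P²·S² = 2/7 ; C = -0.534522

-0.534522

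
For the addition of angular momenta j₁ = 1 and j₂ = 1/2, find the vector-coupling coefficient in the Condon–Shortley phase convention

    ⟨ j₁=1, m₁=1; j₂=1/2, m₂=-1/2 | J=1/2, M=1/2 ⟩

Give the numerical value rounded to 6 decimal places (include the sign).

+√(2/3) = +0.816497

j₁+j₂−J=1  J+j₁−j₂=1  J−j₁+j₂=0  j₁+j₂+J+1=3
(j₁±m₁, j₂±m₂, J±M) = (2,0,0,1,1,0)
P² = 2/3
sum k=0..0:
  [0] +1/1 = 1
S = 1
C² = P²·S² = 2/3 ; C = +0.816497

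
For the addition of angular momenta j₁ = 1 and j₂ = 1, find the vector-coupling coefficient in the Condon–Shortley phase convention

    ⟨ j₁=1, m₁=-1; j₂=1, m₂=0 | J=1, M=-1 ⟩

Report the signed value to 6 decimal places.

triangle: 1!*1!*1!/4! = 1/24
(j±m)!: 0!*2!*1!*1!*0!*2! = 4
prefactor² = (2J+1)*Δ*N² = 1/2
  k=1: −1/(1!*0!*1!*0!*0!*1!) = -1
Σ = -1  ⇒  CG² = 1/2*(-1)² = 1/2
CG = −√(1/2) = -0.707107

-0.707107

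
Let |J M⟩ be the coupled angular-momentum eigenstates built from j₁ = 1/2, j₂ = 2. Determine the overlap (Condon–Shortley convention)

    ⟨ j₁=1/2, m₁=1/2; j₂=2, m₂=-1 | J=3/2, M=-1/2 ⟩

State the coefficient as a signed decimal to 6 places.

+√(3/5) = +0.774597

j₁+j₂−J=1  J+j₁−j₂=0  J−j₁+j₂=3  j₁+j₂+J+1=5
(j₁±m₁, j₂±m₂, J±M) = (1,0,1,3,1,2)
P² = 12/5
sum k=0..0:
  [0] +1/2 = 1/2
S = 1/2
C² = P²·S² = 3/5 ; C = +0.774597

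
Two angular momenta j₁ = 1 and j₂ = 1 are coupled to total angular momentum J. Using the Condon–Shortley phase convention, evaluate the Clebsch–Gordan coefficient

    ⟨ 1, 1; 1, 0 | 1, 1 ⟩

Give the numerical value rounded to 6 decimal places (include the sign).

+√(1/2) ≈ +0.707107

triangle: 1!×1!×1!/4! = 1/24
(j±m)!: 2!×0!×1!×1!×2!×0! = 4
prefactor² = (2J+1)×Δ×N² = 1/2
  k=0: +1/(0!×1!×0!×1!×1!×0!) = 1
Σ = 1  ⇒  CG² = 1/2×1² = 1/2
CG = +√(1/2) = +0.707107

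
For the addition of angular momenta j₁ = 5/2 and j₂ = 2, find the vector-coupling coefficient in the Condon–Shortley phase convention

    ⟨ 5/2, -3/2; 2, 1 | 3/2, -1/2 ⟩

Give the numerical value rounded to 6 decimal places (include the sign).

triangle: 3!*2!*1!/7! = 12/5040
(j±m)!: 1!*4!*3!*1!*1!*2! = 288
prefactor² = (2J+1)*Δ*N² = 96/35
  k=2: +1/(2!*1!*2!*1!*0!*0!) = 1/4
  k=3: −1/(3!*0!*1!*0!*1!*1!) = -1/6
Σ = 1/12  ⇒  CG² = 96/35*1/12² = 2/105
CG = +√(2/105) = +0.138013

+0.138013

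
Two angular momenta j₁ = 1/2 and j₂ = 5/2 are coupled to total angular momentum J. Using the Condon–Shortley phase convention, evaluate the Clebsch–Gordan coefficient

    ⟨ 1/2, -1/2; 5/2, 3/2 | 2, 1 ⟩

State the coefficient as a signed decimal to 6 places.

triangle: 1!*0!*4!/6! = 24/720
(j±m)!: 0!*1!*4!*1!*3!*1! = 144
prefactor² = (2J+1)*Δ*N² = 24
  k=1: −1/(1!*0!*0!*3!*0!*1!) = -1/6
Σ = -1/6  ⇒  CG² = 24*(-1/6)² = 2/3
CG = −√(2/3) = -0.816497

-0.816497  (= −√(2/3))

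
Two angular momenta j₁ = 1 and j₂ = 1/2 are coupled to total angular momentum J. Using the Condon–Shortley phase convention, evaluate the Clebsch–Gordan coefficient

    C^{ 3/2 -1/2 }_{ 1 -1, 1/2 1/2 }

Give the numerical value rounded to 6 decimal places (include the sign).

+0.577350

√[4·0!2!1!/4! · 0!2!1!0!1!2!] = √(4/3)
  +(−1)^0/∏(0,0,2,1,0,0)! = 1/2  (running 1/2)
⟨..|..⟩ = √(4/3)·(1/2) = +0.577350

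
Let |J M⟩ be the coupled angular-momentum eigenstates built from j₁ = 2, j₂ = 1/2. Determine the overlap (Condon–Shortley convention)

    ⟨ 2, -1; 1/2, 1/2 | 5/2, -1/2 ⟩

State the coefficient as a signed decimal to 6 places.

+√(2/5) ≈ +0.632456

triangle: 0!·4!·1!/6! = 24/720
(j±m)!: 1!·3!·1!·0!·2!·3! = 72
prefactor² = (2J+1)·Δ·N² = 72/5
  k=0: +1/(0!·0!·3!·1!·1!·0!) = 1/6
Σ = 1/6  ⇒  CG² = 72/5·1/6² = 2/5
CG = +√(2/5) = +0.632456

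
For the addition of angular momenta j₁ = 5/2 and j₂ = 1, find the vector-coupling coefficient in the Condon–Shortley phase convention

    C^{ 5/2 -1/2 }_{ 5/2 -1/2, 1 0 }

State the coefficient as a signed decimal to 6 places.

√[6·1!4!1!/7! · 2!3!1!1!2!3!] = √(144/35)
  +(−1)^0/∏(0,1,3,1,1,0)! = 1/6  (running 1/6)
  +(−1)^1/∏(1,0,2,0,2,1)! = -1/4  (running -1/12)
⟨..|..⟩ = √(144/35)·(-1/12) = -0.169031

−√(1/35) ≈ -0.169031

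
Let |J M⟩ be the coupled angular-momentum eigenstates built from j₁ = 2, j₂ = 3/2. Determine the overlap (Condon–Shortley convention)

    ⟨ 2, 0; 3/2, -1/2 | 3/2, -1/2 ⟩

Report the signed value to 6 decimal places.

-0.447214

√[4·2!2!1!/6! · 2!2!1!2!1!2!] = √(16/45)
  +(−1)^0/∏(0,2,2,1,0,0)! = 1/4  (running 1/4)
  +(−1)^1/∏(1,1,1,0,1,1)! = -1  (running -3/4)
⟨..|..⟩ = √(16/45)·(-3/4) = -0.447214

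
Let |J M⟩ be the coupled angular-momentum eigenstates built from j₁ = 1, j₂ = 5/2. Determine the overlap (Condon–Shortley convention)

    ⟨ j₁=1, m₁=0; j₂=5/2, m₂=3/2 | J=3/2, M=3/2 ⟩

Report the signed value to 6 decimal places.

-0.516398

√[4·2!0!3!/6! · 1!1!4!1!3!0!] = √(48/5)
  +(−1)^1/∏(1,1,0,3,0,0)! = -1/6  (running -1/6)
⟨..|..⟩ = √(48/5)·(-1/6) = -0.516398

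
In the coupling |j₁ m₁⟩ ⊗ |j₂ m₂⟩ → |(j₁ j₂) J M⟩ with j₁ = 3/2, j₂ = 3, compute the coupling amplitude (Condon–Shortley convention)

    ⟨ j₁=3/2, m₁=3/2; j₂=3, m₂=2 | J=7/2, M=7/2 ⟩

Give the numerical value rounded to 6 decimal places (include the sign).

+√(1/3) ≈ +0.577350

√[8·1!2!5!/9! · 3!0!5!1!7!0!] = √(19200)
  +(−1)^0/∏(0,1,0,5,2,0)! = 1/240  (running 1/240)
⟨..|..⟩ = √(19200)·(1/240) = +0.577350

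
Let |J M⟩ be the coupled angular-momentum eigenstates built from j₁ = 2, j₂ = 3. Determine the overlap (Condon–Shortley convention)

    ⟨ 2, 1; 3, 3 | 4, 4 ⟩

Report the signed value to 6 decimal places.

√[9·1!3!5!/10! · 3!1!6!0!8!0!] = √(311040)
  +(−1)^1/∏(1,0,0,5,3,0)! = -1/720  (running -1/720)
⟨..|..⟩ = √(311040)·(-1/720) = -0.774597

−√(3/5) ≈ -0.774597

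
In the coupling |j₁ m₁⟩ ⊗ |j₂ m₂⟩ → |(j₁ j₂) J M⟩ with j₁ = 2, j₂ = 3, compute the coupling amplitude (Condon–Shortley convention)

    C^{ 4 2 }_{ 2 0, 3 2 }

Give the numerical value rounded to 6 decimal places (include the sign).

-0.585540

triangle: 1!×3!×5!/10! = 720/3628800
(j±m)!: 2!×2!×5!×1!×6!×2! = 691200
prefactor² = (2J+1)×Δ×N² = 8640/7
  k=0: +1/(0!×1!×2!×5!×1!×0!) = 1/240
  k=1: −1/(1!×0!×1!×4!×2!×1!) = -1/48
Σ = -1/60  ⇒  CG² = 8640/7×(-1/60)² = 12/35
CG = −√(12/35) = -0.585540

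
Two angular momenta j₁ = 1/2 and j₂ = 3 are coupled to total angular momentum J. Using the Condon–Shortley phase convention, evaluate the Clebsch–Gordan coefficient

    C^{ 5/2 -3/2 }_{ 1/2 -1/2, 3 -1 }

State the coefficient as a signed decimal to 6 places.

-0.534522

triangle: 1!*0!*5!/7! = 120/5040
(j±m)!: 0!*1!*2!*4!*1!*4! = 1152
prefactor² = (2J+1)*Δ*N² = 1152/7
  k=1: −1/(1!*0!*0!*1!*0!*4!) = -1/24
Σ = -1/24  ⇒  CG² = 1152/7*(-1/24)² = 2/7
CG = −√(2/7) = -0.534522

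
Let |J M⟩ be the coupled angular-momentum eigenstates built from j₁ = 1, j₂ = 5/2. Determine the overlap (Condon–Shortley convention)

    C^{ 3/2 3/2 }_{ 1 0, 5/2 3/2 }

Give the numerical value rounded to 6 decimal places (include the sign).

√[4·2!0!3!/6! · 1!1!4!1!3!0!] = √(48/5)
  +(−1)^1/∏(1,1,0,3,0,0)! = -1/6  (running -1/6)
⟨..|..⟩ = √(48/5)·(-1/6) = -0.516398

−√(4/15) = -0.516398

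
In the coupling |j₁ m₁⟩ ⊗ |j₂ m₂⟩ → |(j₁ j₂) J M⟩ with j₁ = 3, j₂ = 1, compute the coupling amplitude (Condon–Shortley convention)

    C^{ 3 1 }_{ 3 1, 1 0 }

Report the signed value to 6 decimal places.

triangle: 1!*5!*1!/8! = 120/40320
(j±m)!: 4!*2!*1!*1!*4!*2! = 2304
prefactor² = (2J+1)*Δ*N² = 48
  k=0: +1/(0!*1!*2!*1!*3!*0!) = 1/12
  k=1: −1/(1!*0!*1!*0!*4!*1!) = -1/24
Σ = 1/24  ⇒  CG² = 48*1/24² = 1/12
CG = +√(1/12) = +0.288675

+0.288675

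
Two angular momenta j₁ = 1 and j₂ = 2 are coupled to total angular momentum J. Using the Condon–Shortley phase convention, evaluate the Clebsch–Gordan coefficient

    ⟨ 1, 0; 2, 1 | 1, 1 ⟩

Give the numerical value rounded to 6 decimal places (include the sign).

−√(3/10) = -0.547723

j₁+j₂−J=2  J+j₁−j₂=0  J−j₁+j₂=2  j₁+j₂+J+1=5
(j₁±m₁, j₂±m₂, J±M) = (1,1,3,1,2,0)
P² = 6/5
sum k=1..1:
  [1] −1/2 = -1/2
S = -1/2
C² = P²·S² = 3/10 ; C = -0.547723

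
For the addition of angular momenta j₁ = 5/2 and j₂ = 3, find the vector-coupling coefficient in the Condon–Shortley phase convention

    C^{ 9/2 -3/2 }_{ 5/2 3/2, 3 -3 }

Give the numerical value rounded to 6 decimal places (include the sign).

triangle: 1!*4!*5!/11! = 2880/39916800
(j±m)!: 4!*1!*0!*6!*3!*6! = 74649600
prefactor² = (2J+1)*Δ*N² = 4147200/77
  k=0: +1/(0!*1!*1!*0!*3!*5!) = 1/720
Σ = 1/720  ⇒  CG² = 4147200/77*1/720² = 8/77
CG = +√(8/77) = +0.322329

+√(8/77) ≈ +0.322329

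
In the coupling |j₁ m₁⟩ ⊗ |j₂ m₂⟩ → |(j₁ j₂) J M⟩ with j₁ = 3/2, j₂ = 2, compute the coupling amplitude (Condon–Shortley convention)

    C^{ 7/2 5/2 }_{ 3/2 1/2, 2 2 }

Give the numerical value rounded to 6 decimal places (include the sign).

+√(3/7) ≈ +0.654654

√[8·0!3!4!/8! · 2!1!4!0!6!1!] = √(6912/7)
  +(−1)^0/∏(0,0,1,4,2,0)! = 1/48  (running 1/48)
⟨..|..⟩ = √(6912/7)·(1/48) = +0.654654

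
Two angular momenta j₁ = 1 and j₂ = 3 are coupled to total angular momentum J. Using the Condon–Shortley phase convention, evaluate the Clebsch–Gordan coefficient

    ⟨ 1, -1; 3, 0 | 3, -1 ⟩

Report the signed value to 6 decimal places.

j₁+j₂−J=1  J+j₁−j₂=1  J−j₁+j₂=5  j₁+j₂+J+1=8
(j₁±m₁, j₂±m₂, J±M) = (0,2,3,3,2,4)
P² = 72
sum k=1..1:
  [1] −1/12 = -1/12
S = -1/12
C² = P²·S² = 1/2 ; C = -0.707107

-0.707107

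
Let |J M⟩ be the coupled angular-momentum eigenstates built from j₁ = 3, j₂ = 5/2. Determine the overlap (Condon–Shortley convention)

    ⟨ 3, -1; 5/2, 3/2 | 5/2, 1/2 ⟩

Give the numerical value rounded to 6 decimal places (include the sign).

triangle: 3!*3!*2!/9! = 72/362880
(j±m)!: 2!*4!*4!*1!*3!*2! = 13824
prefactor² = (2J+1)*Δ*N² = 576/35
  k=2: +1/(2!*1!*2!*2!*1!*0!) = 1/8
  k=3: −1/(3!*0!*1!*1!*2!*1!) = -1/12
Σ = 1/24  ⇒  CG² = 576/35*1/24² = 1/35
CG = +√(1/35) = +0.169031

+√(1/35) = +0.169031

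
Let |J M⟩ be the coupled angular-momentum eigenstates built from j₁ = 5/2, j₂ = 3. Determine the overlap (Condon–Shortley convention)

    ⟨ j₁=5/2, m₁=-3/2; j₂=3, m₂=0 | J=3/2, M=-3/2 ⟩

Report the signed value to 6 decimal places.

-0.414039

√[4·4!1!2!/8! · 1!4!3!3!0!3!] = √(864/35)
  +(−1)^3/∏(3,1,1,0,0,2)! = -1/12  (running -1/12)
⟨..|..⟩ = √(864/35)·(-1/12) = -0.414039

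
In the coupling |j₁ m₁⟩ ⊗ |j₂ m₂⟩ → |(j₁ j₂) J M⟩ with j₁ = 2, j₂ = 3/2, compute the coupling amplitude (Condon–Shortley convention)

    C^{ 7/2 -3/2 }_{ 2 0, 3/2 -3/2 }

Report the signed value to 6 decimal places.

+√(2/7) ≈ +0.534522

triangle: 0!×4!×3!/8! = 144/40320
(j±m)!: 2!×2!×0!×3!×2!×5! = 5760
prefactor² = (2J+1)×Δ×N² = 1152/7
  k=0: +1/(0!×0!×2!×0!×2!×3!) = 1/24
Σ = 1/24  ⇒  CG² = 1152/7×1/24² = 2/7
CG = +√(2/7) = +0.534522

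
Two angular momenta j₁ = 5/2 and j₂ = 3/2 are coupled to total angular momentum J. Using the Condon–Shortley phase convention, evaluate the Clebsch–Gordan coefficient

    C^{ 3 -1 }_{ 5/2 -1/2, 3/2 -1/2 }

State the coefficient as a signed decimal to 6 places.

+√(1/60) ≈ +0.129099

triangle: 1!×4!×2!/8! = 48/40320
(j±m)!: 2!×3!×1!×2!×2!×4! = 1152
prefactor² = (2J+1)×Δ×N² = 48/5
  k=0: +1/(0!×1!×3!×1!×1!×1!) = 1/6
  k=1: −1/(1!×0!×2!×0!×2!×2!) = -1/8
Σ = 1/24  ⇒  CG² = 48/5×1/24² = 1/60
CG = +√(1/60) = +0.129099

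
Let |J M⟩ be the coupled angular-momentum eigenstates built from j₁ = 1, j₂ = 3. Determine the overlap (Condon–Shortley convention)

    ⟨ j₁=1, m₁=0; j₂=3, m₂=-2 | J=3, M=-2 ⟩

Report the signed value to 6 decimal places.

triangle: 1!×1!×5!/8! = 120/40320
(j±m)!: 1!×1!×1!×5!×1!×5! = 14400
prefactor² = (2J+1)×Δ×N² = 300
  k=0: +1/(0!×1!×1!×1!×0!×4!) = 1/24
  k=1: −1/(1!×0!×0!×0!×1!×5!) = -1/120
Σ = 1/30  ⇒  CG² = 300×1/30² = 1/3
CG = +√(1/3) = +0.577350

+√(1/3) = +0.577350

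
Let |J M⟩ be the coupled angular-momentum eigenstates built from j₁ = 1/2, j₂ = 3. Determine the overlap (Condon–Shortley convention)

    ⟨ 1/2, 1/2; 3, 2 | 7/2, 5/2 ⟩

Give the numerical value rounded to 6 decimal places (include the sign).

+0.925820  (= +√(6/7))

j₁+j₂−J=0  J+j₁−j₂=1  J−j₁+j₂=6  j₁+j₂+J+1=8
(j₁±m₁, j₂±m₂, J±M) = (1,0,5,1,6,1)
P² = 86400/7
sum k=0..0:
  [0] +1/120 = 1/120
S = 1/120
C² = P²·S² = 6/7 ; C = +0.925820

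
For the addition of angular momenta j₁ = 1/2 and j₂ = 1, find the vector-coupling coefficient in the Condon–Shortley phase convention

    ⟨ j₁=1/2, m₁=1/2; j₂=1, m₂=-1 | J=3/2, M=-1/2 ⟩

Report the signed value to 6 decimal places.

+√(1/3) = +0.577350

√[4·0!1!2!/4! · 1!0!0!2!1!2!] = √(4/3)
  +(−1)^0/∏(0,0,0,0,1,2)! = 1/2  (running 1/2)
⟨..|..⟩ = √(4/3)·(1/2) = +0.577350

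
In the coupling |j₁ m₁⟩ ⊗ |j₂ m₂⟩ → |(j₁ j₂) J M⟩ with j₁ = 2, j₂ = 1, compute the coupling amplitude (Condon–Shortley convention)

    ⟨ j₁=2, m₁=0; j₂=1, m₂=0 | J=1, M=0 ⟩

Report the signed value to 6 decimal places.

triangle: 2!×2!×0!/5! = 4/120
(j±m)!: 2!×2!×1!×1!×1!×1! = 4
prefactor² = (2J+1)×Δ×N² = 2/5
  k=1: −1/(1!×1!×1!×0!×1!×0!) = -1
Σ = -1  ⇒  CG² = 2/5×(-1)² = 2/5
CG = −√(2/5) = -0.632456

−√(2/5) ≈ -0.632456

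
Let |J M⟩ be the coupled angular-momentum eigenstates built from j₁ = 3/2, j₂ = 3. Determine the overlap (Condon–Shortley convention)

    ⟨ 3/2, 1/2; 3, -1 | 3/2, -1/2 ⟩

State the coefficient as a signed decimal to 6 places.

triangle: 3!*0!*3!/7! = 36/5040
(j±m)!: 2!*1!*2!*4!*1!*2! = 192
prefactor² = (2J+1)*Δ*N² = 192/35
  k=1: −1/(1!*2!*0!*1!*0!*2!) = -1/4
Σ = -1/4  ⇒  CG² = 192/35*(-1/4)² = 12/35
CG = −√(12/35) = -0.585540

-0.585540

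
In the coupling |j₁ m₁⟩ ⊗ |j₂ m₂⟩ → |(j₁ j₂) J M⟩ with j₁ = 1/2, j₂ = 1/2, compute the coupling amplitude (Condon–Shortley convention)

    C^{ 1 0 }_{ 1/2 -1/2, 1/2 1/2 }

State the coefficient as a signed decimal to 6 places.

j₁+j₂−J=0  J+j₁−j₂=1  J−j₁+j₂=1  j₁+j₂+J+1=3
(j₁±m₁, j₂±m₂, J±M) = (0,1,1,0,1,1)
P² = 1/2
sum k=0..0:
  [0] +1/1 = 1
S = 1
C² = P²·S² = 1/2 ; C = +0.707107

+0.707107  (= +√(1/2))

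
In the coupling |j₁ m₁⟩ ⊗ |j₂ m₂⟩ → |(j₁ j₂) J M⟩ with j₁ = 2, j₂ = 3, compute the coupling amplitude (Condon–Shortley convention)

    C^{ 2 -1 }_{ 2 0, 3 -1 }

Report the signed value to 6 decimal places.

√[5·3!1!3!/8! · 2!2!2!4!1!3!] = √(36/7)
  +(−1)^1/∏(1,2,1,1,0,2)! = -1/4  (running -1/4)
  +(−1)^2/∏(2,1,0,0,1,3)! = 1/12  (running -1/6)
⟨..|..⟩ = √(36/7)·(-1/6) = -0.377964

-0.377964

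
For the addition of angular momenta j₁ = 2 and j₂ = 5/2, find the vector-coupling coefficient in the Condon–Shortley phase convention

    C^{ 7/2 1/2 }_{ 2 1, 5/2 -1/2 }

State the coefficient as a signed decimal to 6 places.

+√(14/45) = +0.557773

j₁+j₂−J=1  J+j₁−j₂=3  J−j₁+j₂=4  j₁+j₂+J+1=9
(j₁±m₁, j₂±m₂, J±M) = (3,1,2,3,4,3)
P² = 1152/35
sum k=0..1:
  [0] +1/8 = 1/8
  [1] −1/36 = -1/36
S = 7/72
C² = P²·S² = 14/45 ; C = +0.557773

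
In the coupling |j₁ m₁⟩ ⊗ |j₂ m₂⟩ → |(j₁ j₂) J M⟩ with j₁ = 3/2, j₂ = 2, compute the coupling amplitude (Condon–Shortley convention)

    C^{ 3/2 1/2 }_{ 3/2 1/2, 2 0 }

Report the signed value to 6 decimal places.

√[4·2!1!2!/6! · 2!1!2!2!2!1!] = √(16/45)
  +(−1)^0/∏(0,2,1,2,0,0)! = 1/4  (running 1/4)
  +(−1)^1/∏(1,1,0,1,1,1)! = -1  (running -3/4)
⟨..|..⟩ = √(16/45)·(-3/4) = -0.447214

-0.447214  (= −√(1/5))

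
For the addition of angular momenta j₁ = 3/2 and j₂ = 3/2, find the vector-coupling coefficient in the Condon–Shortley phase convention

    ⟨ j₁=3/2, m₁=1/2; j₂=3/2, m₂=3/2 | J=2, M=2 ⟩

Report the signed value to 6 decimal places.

-0.707107  (= −√(1/2))

j₁+j₂−J=1  J+j₁−j₂=2  J−j₁+j₂=2  j₁+j₂+J+1=6
(j₁±m₁, j₂±m₂, J±M) = (2,1,3,0,4,0)
P² = 8
sum k=1..1:
  [1] −1/4 = -1/4
S = -1/4
C² = P²·S² = 1/2 ; C = -0.707107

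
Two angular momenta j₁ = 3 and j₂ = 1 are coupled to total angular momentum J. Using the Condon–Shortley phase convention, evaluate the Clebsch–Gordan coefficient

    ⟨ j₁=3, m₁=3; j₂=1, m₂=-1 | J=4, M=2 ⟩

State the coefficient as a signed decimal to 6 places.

+0.188982  (= +√(1/28))

√[9·0!6!2!/9! · 6!0!0!2!6!2!] = √(518400/7)
  +(−1)^0/∏(0,0,0,0,6,2)! = 1/1440  (running 1/1440)
⟨..|..⟩ = √(518400/7)·(1/1440) = +0.188982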